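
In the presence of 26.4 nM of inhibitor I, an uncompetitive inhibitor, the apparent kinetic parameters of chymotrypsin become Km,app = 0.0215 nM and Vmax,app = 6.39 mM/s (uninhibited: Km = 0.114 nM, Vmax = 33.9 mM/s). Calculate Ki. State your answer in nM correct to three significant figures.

Uncompetitive: Vmax,app = Vmax/α (and Km,app = Km/α) with α = 1 + [I]/Ki.
α = Vmax/Vmax,app = 33.9/6.39 = 5.305.
Ki = [I]/(α − 1) = 26.4/4.305 = 6.13 nM.

6.13 nM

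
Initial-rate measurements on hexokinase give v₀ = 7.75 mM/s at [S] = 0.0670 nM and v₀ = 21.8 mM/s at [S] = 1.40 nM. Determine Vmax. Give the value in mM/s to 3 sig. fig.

24.0 mM/s

In reciprocal form, 1/v = (Km/Vmax)·(1/[S]) + 1/Vmax. The two points give (1/[S], 1/v) = (14.93, 0.1290) and (0.7143, 0.04587).
Slope = (0.1290 − 0.04587)/(14.93 − 0.7143) = 0.005852; intercept = 0.1290 − 0.005852×14.93 = 0.04169.
Vmax = 1/intercept = 24.0 mM/s; Km = slope × Vmax = 0.005852 × 24.0 = 0.140 nM.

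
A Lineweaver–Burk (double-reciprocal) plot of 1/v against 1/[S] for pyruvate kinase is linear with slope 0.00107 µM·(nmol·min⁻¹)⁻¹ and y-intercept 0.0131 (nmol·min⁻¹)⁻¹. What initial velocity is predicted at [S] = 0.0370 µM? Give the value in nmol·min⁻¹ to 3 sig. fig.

23.8 nmol·min⁻¹

The y-intercept is 1/Vmax, so Vmax = 1/0.0131 = 76.3 nmol·min⁻¹.
The slope is Km/Vmax, so Km = 0.00107 × 76.3 = 0.0817 µM.
Then v = 76.3 × 0.0370/(0.0817 + 0.0370) = 23.8 nmol·min⁻¹.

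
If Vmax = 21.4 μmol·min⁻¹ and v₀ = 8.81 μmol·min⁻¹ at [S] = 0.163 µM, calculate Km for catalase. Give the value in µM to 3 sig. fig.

0.233 µM

From v = Vmax[S]/(Km+[S]), Km = [S](Vmax − v)/v.
Km = 0.163 × (21.4 − 8.81) / 8.81 = 2.052/8.81 = 0.233 µM.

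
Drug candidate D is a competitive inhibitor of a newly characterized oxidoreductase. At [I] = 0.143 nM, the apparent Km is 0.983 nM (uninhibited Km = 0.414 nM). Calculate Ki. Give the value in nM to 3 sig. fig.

0.104 nM

Competitive: Km,app = α·Km with α = 1 + [I]/Ki.
α = Km,app/Km = 0.983/0.414 = 2.374.
Since α = 1 + [I]/Ki, [I]/Ki = 2.374 − 1 = 1.374 and Ki = 0.143/1.374 = 0.104 nM.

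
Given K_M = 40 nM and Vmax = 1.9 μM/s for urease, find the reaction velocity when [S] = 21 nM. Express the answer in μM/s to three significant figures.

0.654 μM/s

v = Vmax·[S]/(Km + [S]) = 1.9 × 21 / (40 + 21)
  = 39.90 / 61.00 = 0.654 μM/s.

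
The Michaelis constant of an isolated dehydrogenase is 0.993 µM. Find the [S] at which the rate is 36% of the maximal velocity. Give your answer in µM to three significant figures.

v/Vmax = [S]/(Km+[S]) = 0.36, so [S] = Km·0.36/(1 − 0.36) = 0.993 × 0.5625.
[S] = 0.559 µM.

0.559 µM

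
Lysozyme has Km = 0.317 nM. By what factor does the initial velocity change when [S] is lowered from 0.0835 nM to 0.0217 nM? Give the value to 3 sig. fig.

0.307

Since Vmax cancels, v₂/v₁ = [S]₂(Km+[S]₁) / [S]₁(Km+[S]₂).
= 0.0217×(0.317+0.0835) / (0.0835×(0.317+0.0217)) = 0.008691/0.02828 = 0.307.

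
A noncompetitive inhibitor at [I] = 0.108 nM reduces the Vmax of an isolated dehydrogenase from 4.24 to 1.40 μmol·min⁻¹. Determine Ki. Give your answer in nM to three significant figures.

0.0532 nM

Noncompetitive: Vmax,app = Vmax/α with α = 1 + [I]/Ki.
α = Vmax/Vmax,app = 4.24/1.40 = 3.029.
Ki = [I]/(α − 1) = 0.108/2.029 = 0.0532 nM.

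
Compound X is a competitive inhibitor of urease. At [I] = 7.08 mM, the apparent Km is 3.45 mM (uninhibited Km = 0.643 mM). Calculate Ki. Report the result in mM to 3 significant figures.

1.62 mM

Competitive: Km,app = α·Km with α = 1 + [I]/Ki.
α = Km,app/Km = 3.45/0.643 = 5.365.
Since α = 1 + [I]/Ki, [I]/Ki = 5.365 − 1 = 4.365 and Ki = 7.08/4.365 = 1.62 mM.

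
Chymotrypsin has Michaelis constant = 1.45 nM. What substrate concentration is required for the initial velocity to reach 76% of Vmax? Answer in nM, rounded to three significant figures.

v/Vmax = [S]/(Km+[S]) = 0.76, so [S] = Km·0.76/(1 − 0.76) = 1.45 × 3.167.
[S] = 4.59 nM.

4.59 nM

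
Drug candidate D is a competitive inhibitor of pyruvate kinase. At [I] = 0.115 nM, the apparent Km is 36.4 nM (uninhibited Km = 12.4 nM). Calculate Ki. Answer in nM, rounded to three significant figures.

0.0594 nM

Competitive: Km,app = α·Km with α = 1 + [I]/Ki.
α = Km,app/Km = 36.4/12.4 = 2.935.
Ki = [I]/(α − 1) = 0.115/1.935 = 0.0594 nM.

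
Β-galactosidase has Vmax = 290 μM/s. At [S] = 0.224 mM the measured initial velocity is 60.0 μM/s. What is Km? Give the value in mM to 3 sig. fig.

0.859 mM

From v = Vmax[S]/(Km+[S]), Km = [S](Vmax − v)/v.
Km = 0.224 × (290 − 60.0) / 60.0 = 51.52/60.0 = 0.859 mM.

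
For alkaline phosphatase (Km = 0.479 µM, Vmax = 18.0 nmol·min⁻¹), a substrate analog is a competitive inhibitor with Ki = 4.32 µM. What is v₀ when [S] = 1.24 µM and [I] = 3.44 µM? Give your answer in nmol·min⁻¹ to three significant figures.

With α = 1 + [I]/Ki = 1 + 3.44/4.32 = 1.796, the competitive rate law is v = Vmax[S] / (αKm + [S]).
v = 18.0×1.24 / (1.796×0.479 + 1.24) = 22.32/2.100 = 10.6 nmol·min⁻¹.

10.6 nmol·min⁻¹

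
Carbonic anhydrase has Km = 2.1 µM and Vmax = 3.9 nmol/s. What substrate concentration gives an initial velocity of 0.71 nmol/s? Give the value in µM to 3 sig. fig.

0.467 µM

The required fractional saturation is v/Vmax = 0.71/3.9 = 0.1821.
Then [S]/(Km+[S]) = 0.1821 ⇒ [S] = 2.1 × 0.1821/(1 − 0.1821) = 0.467 µM.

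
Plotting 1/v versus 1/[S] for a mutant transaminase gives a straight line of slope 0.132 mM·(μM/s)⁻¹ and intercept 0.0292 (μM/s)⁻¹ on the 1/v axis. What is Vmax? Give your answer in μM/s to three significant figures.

The y-intercept of a Lineweaver–Burk plot equals 1/Vmax, so Vmax = 1/0.0292 = 34.2 μM/s.

34.2 μM/s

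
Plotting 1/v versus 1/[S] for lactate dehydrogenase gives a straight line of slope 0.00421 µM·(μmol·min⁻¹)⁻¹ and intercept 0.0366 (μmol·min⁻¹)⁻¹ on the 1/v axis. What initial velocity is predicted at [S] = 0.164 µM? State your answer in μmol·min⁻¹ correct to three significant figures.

16.1 μmol·min⁻¹

The y-intercept is 1/Vmax, so Vmax = 1/0.0366 = 27.3 μmol·min⁻¹.
The slope is Km/Vmax, so Km = 0.00421 × 27.3 = 0.115 µM.
Then v = 27.3 × 0.164/(0.115 + 0.164) = 16.1 μmol·min⁻¹.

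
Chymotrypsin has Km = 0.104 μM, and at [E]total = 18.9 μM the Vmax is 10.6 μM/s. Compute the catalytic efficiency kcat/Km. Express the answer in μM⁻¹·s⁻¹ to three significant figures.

kcat = Vmax/[E]total = 10.6/18.9 = 0.561 s⁻¹.
kcat/Km = 0.561/0.104 = 5.39 μM⁻¹·s⁻¹.

5.39 μM⁻¹·s⁻¹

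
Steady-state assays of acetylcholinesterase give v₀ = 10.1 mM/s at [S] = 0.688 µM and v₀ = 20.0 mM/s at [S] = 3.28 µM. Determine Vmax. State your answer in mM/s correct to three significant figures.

27.0 mM/s

In reciprocal form, 1/v = (Km/Vmax)·(1/[S]) + 1/Vmax. The two points give (1/[S], 1/v) = (1.453, 0.09901) and (0.3049, 0.05000).
Slope = (0.09901 − 0.05000)/(1.453 − 0.3049) = 0.04267; intercept = 0.09901 − 0.04267×1.453 = 0.03699.
Vmax = 1/intercept = 27.0 mM/s; Km = slope × Vmax = 0.04267 × 27.0 = 1.15 µM.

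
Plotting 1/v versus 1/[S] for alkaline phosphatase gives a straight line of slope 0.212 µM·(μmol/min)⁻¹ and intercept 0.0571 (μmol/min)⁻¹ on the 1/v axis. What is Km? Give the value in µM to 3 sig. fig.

y-intercept = 1/Vmax ⇒ Vmax = 17.5 μmol/min; slope = Km/Vmax ⇒ Km = slope × Vmax.
Km = 0.212 × 17.5 = 3.71 µM.

3.71 µM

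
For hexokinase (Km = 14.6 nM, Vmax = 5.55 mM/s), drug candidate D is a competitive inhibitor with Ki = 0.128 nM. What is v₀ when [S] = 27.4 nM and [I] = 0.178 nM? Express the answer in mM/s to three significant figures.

α = 1 + [I]/Ki = 1 + 0.178/0.128 = 2.391.
For a competitive inhibitor, Vmax is unchanged and the apparent Km becomes α·Km: Km,app = 34.9 nM, Vmax,app = 5.55 mM/s.
v = Vmax,app·[S]/(Km,app + [S]) = 5.55 × 27.4/(34.9 + 27.4) = 2.44 mM/s.

2.44 mM/s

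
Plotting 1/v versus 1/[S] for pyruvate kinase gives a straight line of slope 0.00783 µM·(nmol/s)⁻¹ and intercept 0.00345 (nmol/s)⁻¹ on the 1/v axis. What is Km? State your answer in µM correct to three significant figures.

2.27 µM

y-intercept = 1/Vmax ⇒ Vmax = 290 nmol/s; slope = Km/Vmax ⇒ Km = slope × Vmax.
Km = 0.00783 × 290 = 2.27 µM.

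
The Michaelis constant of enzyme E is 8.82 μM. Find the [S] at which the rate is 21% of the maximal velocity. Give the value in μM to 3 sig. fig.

2.34 μM

v/Vmax = [S]/(Km+[S]) = 0.21, so [S] = Km·0.21/(1 − 0.21) = 8.82 × 0.2658.
[S] = 2.34 μM.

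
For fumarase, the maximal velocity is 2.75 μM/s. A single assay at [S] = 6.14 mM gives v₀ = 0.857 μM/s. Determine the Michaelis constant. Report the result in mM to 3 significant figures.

v/Vmax = 0.857/2.75 = 0.3116 = [S]/(Km+[S]).
So Km + [S] = [S]/0.3116 = 19.70 mM, giving Km = 19.70 − 6.14 = 13.6 mM.

13.6 mM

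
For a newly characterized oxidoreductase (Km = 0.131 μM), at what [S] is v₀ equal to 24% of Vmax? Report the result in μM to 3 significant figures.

0.0414 μM

v/Vmax = [S]/(Km+[S]) = 0.24, so [S] = Km·0.24/(1 − 0.24) = 0.131 × 0.3158.
[S] = 0.0414 μM.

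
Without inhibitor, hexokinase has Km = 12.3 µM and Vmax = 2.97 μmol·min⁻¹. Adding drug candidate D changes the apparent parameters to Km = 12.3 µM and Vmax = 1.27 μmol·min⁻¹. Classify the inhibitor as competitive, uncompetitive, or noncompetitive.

noncompetitive

Vmax decreases (2.97 → 1.27 μmol·min⁻¹) while Km is unchanged — pure noncompetitive inhibition.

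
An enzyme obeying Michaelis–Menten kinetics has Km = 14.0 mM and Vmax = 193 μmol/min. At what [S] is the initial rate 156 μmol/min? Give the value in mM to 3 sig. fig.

The required fractional saturation is v/Vmax = 156/193 = 0.8083.
Then [S]/(Km+[S]) = 0.8083 ⇒ [S] = 14.0 × 0.8083/(1 − 0.8083) = 59.0 mM.

59.0 mM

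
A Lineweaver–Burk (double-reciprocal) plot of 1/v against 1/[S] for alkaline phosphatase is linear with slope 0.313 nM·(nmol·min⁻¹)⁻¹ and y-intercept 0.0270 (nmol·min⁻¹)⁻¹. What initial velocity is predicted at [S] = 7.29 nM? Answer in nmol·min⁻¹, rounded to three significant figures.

14.3 nmol·min⁻¹

The y-intercept is 1/Vmax, so Vmax = 1/0.0270 = 37.0 nmol·min⁻¹.
The slope is Km/Vmax, so Km = 0.313 × 37.0 = 11.6 nM.
Then v = 37.0 × 7.29/(11.6 + 7.29) = 14.3 nmol·min⁻¹.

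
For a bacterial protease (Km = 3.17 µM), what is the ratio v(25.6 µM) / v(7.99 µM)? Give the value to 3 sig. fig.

The fractional saturations are [S]/(Km+[S]) = 7.99/11.16 = 0.7159 and 25.6/28.77 = 0.8898.
v₂/v₁ is just their ratio: 0.8898/0.7159 = 1.24.

1.24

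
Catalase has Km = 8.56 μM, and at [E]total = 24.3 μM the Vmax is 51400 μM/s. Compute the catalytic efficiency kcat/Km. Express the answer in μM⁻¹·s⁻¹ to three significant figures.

kcat = Vmax/[E]total = 51400/24.3 = 2120 s⁻¹.
kcat/Km = 2120/8.56 = 247 μM⁻¹·s⁻¹.

247 μM⁻¹·s⁻¹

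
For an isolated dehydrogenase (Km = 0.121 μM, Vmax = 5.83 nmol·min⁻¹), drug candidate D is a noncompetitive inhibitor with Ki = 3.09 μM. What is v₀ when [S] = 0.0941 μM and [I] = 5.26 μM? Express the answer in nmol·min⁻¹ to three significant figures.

0.944 nmol·min⁻¹

With α = 1 + [I]/Ki = 1 + 5.26/3.09 = 2.702, the noncompetitive rate law is v = (Vmax/α)·[S] / (Km + [S]).
v = (5.83/2.702)×0.0941 / (0.121 + 0.0941) = 0.2030/0.2151 = 0.944 nmol·min⁻¹.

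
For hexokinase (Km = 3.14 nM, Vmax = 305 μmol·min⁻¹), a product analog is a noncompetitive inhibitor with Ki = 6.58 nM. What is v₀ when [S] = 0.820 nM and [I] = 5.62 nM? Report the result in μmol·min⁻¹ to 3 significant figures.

With α = 1 + [I]/Ki = 1 + 5.62/6.58 = 1.854, the noncompetitive rate law is v = (Vmax/α)·[S] / (Km + [S]).
v = (305/1.854)×0.820 / (3.14 + 0.820) = 134.9/3.960 = 34.1 μmol·min⁻¹.

34.1 μmol·min⁻¹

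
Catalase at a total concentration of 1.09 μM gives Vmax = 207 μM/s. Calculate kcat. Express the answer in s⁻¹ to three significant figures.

kcat = Vmax/[E]total = 207 μM/s / 1.09 μM = 190 s⁻¹.

190 s⁻¹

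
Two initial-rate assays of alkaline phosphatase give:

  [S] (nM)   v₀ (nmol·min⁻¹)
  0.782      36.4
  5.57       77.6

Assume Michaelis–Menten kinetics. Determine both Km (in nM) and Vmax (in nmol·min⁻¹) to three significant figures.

Km = 1.26 nM; Vmax = 95.2 nmol·min⁻¹

From v = Vmax[S]/(Km+[S]), each point gives Vmax = v(Km+[S])/[S].
Equating: 36.4(Km+0.782)/0.782 = 77.6(Km+5.57)/5.57.
46.55·Km + 36.4 = 13.93·Km + 77.6, so (46.55 − 13.93)·Km = 77.6 − 36.4.
Km = 41.20/32.62 = 1.26 nM; then Vmax = 36.4(1.26+0.782)/0.782 = 95.2 nmol·min⁻¹.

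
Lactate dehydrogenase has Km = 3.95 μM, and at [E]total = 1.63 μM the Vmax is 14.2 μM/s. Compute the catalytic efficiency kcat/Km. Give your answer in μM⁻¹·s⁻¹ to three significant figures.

kcat = Vmax/[E]total = 14.2/1.63 = 8.71 s⁻¹.
kcat/Km = 8.71/3.95 = 2.21 μM⁻¹·s⁻¹.

2.21 μM⁻¹·s⁻¹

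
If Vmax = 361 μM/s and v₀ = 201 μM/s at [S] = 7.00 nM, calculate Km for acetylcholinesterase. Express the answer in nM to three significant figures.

5.57 nM

v/Vmax = 201/361 = 0.5568 = [S]/(Km+[S]).
So Km + [S] = [S]/0.5568 = 12.57 nM, giving Km = 12.57 − 7.00 = 5.57 nM.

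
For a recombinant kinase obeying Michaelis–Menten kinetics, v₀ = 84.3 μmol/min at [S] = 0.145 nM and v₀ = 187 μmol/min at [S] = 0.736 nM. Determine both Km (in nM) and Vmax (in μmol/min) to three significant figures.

From v = Vmax[S]/(Km+[S]), each point gives Vmax = v(Km+[S])/[S].
Equating: 84.3(Km+0.145)/0.145 = 187(Km+0.736)/0.736.
581.4·Km + 84.3 = 254.1·Km + 187, so (581.4 − 254.1)·Km = 187 − 84.3.
Km = 102.7/327.3 = 0.314 nM; then Vmax = 84.3(0.314+0.145)/0.145 = 267 μmol/min.

Km = 0.314 nM; Vmax = 267 μmol/min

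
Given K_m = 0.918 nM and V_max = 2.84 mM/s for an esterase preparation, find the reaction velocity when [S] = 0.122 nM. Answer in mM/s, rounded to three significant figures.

0.333 mM/s

v = Vmax·[S]/(Km + [S]) = 2.84 × 0.122 / (0.918 + 0.122)
  = 0.3465 / 1.040 = 0.333 mM/s.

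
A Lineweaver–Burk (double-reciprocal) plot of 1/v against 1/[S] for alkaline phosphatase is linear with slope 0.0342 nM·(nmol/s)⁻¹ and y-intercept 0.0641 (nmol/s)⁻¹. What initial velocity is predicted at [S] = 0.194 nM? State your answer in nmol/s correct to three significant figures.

4.16 nmol/s

The y-intercept is 1/Vmax, so Vmax = 1/0.0641 = 15.6 nmol/s.
The slope is Km/Vmax, so Km = 0.0342 × 15.6 = 0.534 nM.
Then v = 15.6 × 0.194/(0.534 + 0.194) = 4.16 nmol/s.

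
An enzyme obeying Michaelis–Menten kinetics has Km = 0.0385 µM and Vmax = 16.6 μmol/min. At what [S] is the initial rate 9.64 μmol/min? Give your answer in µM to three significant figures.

The required fractional saturation is v/Vmax = 9.64/16.6 = 0.5807.
Then [S]/(Km+[S]) = 0.5807 ⇒ [S] = 0.0385 × 0.5807/(1 − 0.5807) = 0.0533 µM.

0.0533 µM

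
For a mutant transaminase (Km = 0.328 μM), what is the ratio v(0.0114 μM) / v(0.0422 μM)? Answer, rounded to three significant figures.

The fractional saturations are [S]/(Km+[S]) = 0.0422/0.3702 = 0.1140 and 0.0114/0.3394 = 0.03359.
v₂/v₁ is just their ratio: 0.03359/0.1140 = 0.295.

0.295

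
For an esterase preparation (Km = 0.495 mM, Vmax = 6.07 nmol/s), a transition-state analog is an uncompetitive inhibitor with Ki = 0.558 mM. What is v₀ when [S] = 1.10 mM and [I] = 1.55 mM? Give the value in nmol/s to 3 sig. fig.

1.44 nmol/s

α = 1 + [I]/Ki = 1 + 1.55/0.558 = 3.778.
For an uncompetitive inhibitor, both parameters are divided by α, giving Vmax/α and Km/α: Km,app = 0.131 mM, Vmax,app = 1.61 nmol/s.
v = Vmax,app·[S]/(Km,app + [S]) = 1.61 × 1.10/(0.131 + 1.10) = 1.44 nmol/s.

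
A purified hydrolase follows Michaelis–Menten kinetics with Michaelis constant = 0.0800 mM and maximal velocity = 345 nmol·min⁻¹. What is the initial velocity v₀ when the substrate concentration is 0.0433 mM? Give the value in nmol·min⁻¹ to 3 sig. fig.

121 nmol·min⁻¹

[S]/(Km+[S]) = 0.0433/0.1233 = 0.3512, the fractional saturation.
v = 0.3512 × Vmax = 0.3512 × 345 = 121 nmol·min⁻¹.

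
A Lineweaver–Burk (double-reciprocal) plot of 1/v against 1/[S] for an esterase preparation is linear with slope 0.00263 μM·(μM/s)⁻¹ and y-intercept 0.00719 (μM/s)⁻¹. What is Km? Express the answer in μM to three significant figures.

y-intercept = 1/Vmax ⇒ Vmax = 139 μM/s; slope = Km/Vmax ⇒ Km = slope × Vmax.
Km = 0.00263 × 139 = 0.366 μM.

0.366 μM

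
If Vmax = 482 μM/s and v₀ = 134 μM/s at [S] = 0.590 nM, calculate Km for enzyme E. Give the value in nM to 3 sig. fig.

1.53 nM

From v = Vmax[S]/(Km+[S]), Km = [S](Vmax − v)/v.
Km = 0.590 × (482 − 134) / 134 = 205.3/134 = 1.53 nM.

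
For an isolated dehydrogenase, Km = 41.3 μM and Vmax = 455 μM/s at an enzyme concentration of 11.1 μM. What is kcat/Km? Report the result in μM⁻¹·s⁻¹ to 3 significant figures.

0.993 μM⁻¹·s⁻¹

kcat = Vmax/[E]total = 455/11.1 = 41.0 s⁻¹.
kcat/Km = 41.0/41.3 = 0.993 μM⁻¹·s⁻¹.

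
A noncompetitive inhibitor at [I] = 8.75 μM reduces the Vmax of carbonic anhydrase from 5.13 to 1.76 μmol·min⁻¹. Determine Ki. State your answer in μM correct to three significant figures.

4.57 μM

Noncompetitive: Vmax,app = Vmax/α with α = 1 + [I]/Ki.
α = Vmax/Vmax,app = 5.13/1.76 = 2.915.
Since α = 1 + [I]/Ki, [I]/Ki = 2.915 − 1 = 1.915 and Ki = 8.75/1.915 = 4.57 μM.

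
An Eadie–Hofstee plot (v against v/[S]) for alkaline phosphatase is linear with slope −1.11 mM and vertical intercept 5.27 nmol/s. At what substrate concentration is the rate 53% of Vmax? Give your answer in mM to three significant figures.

1.25 mM

The Eadie–Hofstee slope gives Km = 1.11 mM (slope = −Km).
v/Vmax = [S]/(Km+[S]) = 0.53 ⇒ [S] = Km·0.53/(1−0.53) = 1.11 × 1.128 = 1.25 mM.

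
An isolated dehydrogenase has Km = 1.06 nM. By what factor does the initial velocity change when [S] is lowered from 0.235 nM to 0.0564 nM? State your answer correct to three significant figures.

0.278

The fractional saturations are [S]/(Km+[S]) = 0.235/1.295 = 0.1815 and 0.0564/1.116 = 0.05052.
v₂/v₁ is just their ratio: 0.05052/0.1815 = 0.278.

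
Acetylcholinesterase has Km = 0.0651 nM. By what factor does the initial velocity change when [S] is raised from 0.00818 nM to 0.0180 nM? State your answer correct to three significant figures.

The fractional saturations are [S]/(Km+[S]) = 0.00818/0.07328 = 0.1116 and 0.0180/0.08310 = 0.2166.
v₂/v₁ is just their ratio: 0.2166/0.1116 = 1.94.

1.94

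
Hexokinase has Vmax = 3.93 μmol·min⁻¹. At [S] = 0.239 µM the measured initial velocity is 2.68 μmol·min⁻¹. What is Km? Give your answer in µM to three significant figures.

v/Vmax = 2.68/3.93 = 0.6819 = [S]/(Km+[S]).
So Km + [S] = [S]/0.6819 = 0.3505 µM, giving Km = 0.3505 − 0.239 = 0.111 µM.

0.111 µM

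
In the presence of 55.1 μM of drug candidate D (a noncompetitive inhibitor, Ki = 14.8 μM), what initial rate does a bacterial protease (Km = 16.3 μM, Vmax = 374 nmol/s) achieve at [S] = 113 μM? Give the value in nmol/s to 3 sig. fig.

69.2 nmol/s

With α = 1 + [I]/Ki = 1 + 55.1/14.8 = 4.723, the noncompetitive rate law is v = (Vmax/α)·[S] / (Km + [S]).
v = (374/4.723)×113 / (16.3 + 113) = 8948/129.3 = 69.2 nmol/s.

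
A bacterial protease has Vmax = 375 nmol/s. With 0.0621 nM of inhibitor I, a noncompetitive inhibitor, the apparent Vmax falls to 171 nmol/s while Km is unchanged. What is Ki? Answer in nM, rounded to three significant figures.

0.0521 nM

Noncompetitive: Vmax,app = Vmax/α with α = 1 + [I]/Ki.
α = Vmax/Vmax,app = 375/171 = 2.193.
Since α = 1 + [I]/Ki, [I]/Ki = 2.193 − 1 = 1.193 and Ki = 0.0621/1.193 = 0.0521 nM.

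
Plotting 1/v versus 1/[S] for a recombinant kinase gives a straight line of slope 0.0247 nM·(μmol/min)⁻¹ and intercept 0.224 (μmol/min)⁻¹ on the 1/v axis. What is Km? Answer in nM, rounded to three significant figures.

0.110 nM

y-intercept = 1/Vmax ⇒ Vmax = 4.46 μmol/min; slope = Km/Vmax ⇒ Km = slope × Vmax.
Km = 0.0247 × 4.46 = 0.110 nM.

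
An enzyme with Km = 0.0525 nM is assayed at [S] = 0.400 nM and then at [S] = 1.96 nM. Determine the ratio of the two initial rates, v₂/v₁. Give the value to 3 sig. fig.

1.10

The fractional saturations are [S]/(Km+[S]) = 0.400/0.4525 = 0.8840 and 1.96/2.013 = 0.9739.
v₂/v₁ is just their ratio: 0.9739/0.8840 = 1.10.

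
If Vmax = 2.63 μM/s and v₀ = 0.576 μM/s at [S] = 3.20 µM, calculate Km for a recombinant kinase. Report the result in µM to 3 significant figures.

11.4 µM

From v = Vmax[S]/(Km+[S]), Km = [S](Vmax − v)/v.
Km = 3.20 × (2.63 − 0.576) / 0.576 = 6.573/0.576 = 11.4 µM.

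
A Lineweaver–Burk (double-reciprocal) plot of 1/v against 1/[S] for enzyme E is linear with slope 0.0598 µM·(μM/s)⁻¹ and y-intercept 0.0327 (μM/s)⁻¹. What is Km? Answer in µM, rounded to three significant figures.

y-intercept = 1/Vmax ⇒ Vmax = 30.6 μM/s; slope = Km/Vmax ⇒ Km = slope × Vmax.
Km = 0.0598 × 30.6 = 1.83 µM.

1.83 µM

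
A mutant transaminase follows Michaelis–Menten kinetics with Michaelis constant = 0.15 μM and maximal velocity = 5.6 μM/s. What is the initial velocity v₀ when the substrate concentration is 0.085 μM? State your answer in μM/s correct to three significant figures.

2.03 μM/s

v = Vmax·[S]/(Km + [S]) = 5.6 × 0.085 / (0.15 + 0.085)
  = 0.4760 / 0.2350 = 2.03 μM/s.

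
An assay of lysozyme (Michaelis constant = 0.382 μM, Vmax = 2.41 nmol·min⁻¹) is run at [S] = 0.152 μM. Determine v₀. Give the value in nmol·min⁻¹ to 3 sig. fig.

[S]/(Km+[S]) = 0.152/0.5340 = 0.2846, the fractional saturation.
v = 0.2846 × Vmax = 0.2846 × 2.41 = 0.686 nmol·min⁻¹.

0.686 nmol·min⁻¹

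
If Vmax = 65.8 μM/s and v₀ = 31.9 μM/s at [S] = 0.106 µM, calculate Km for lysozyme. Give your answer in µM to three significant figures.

0.113 µM

From v = Vmax[S]/(Km+[S]), Km = [S](Vmax − v)/v.
Km = 0.106 × (65.8 − 31.9) / 31.9 = 3.593/31.9 = 0.113 µM.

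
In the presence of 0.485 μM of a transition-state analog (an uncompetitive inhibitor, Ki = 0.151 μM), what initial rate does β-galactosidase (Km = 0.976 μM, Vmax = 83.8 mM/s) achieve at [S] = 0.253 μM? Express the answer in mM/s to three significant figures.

α = 1 + [I]/Ki = 1 + 0.485/0.151 = 4.212.
For an uncompetitive inhibitor, both parameters are divided by α, giving Vmax/α and Km/α: Km,app = 0.232 μM, Vmax,app = 19.9 mM/s.
v = Vmax,app·[S]/(Km,app + [S]) = 19.9 × 0.253/(0.232 + 0.253) = 10.4 mM/s.

10.4 mM/s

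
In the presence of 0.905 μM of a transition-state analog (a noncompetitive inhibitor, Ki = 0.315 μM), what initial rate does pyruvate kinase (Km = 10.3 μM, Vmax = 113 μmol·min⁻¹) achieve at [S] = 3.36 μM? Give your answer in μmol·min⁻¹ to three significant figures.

α = 1 + [I]/Ki = 1 + 0.905/0.315 = 3.873.
For a noncompetitive inhibitor, Vmax is reduced to Vmax/α while Km is unchanged: Km,app = 10.3 μM, Vmax,app = 29.2 μmol·min⁻¹.
v = Vmax,app·[S]/(Km,app + [S]) = 29.2 × 3.36/(10.3 + 3.36) = 7.18 μmol·min⁻¹.

7.18 μmol·min⁻¹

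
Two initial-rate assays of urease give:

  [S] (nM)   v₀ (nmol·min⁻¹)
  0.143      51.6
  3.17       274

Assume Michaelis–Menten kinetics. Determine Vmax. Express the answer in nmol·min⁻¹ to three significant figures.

From v = Vmax[S]/(Km+[S]), each point gives Vmax = v(Km+[S])/[S].
Equating: 51.6(Km+0.143)/0.143 = 274(Km+3.17)/3.17.
360.8·Km + 51.6 = 86.44·Km + 274, so (360.8 − 86.44)·Km = 274 − 51.6.
Km = 222.4/274.4 = 0.810 nM; then Vmax = 51.6(0.810+0.143)/0.143 = 344 nmol·min⁻¹.

344 nmol·min⁻¹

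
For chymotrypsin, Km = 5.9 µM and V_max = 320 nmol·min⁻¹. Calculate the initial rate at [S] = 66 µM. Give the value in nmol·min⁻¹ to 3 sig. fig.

294 nmol·min⁻¹

v = Vmax·[S]/(Km + [S]) = 320 × 66 / (5.9 + 66)
  = 21120 / 71.90 = 294 nmol·min⁻¹.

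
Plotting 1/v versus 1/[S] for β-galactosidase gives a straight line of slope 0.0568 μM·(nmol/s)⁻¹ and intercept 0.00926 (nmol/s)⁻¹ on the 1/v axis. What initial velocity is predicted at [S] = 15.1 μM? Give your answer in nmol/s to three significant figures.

76.8 nmol/s

The y-intercept is 1/Vmax, so Vmax = 1/0.00926 = 108 nmol/s.
The slope is Km/Vmax, so Km = 0.0568 × 108 = 6.13 μM.
Then v = 108 × 15.1/(6.13 + 15.1) = 76.8 nmol/s.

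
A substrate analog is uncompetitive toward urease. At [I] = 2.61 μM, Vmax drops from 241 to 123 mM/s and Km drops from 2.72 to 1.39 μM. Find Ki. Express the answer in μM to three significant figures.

Uncompetitive: Vmax,app = Vmax/α (and Km,app = Km/α) with α = 1 + [I]/Ki.
α = Vmax/Vmax,app = 241/123 = 1.959.
Ki = [I]/(α − 1) = 2.61/0.9593 = 2.72 μM.

2.72 μM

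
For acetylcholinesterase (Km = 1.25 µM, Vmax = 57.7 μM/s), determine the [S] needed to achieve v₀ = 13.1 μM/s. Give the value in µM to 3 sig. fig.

Rearranging v = Vmax[S]/(Km+[S]) gives [S] = Km·v/(Vmax − v).
[S] = 1.25 × 13.1 / (57.7 − 13.1) = 16.38/44.60 = 0.367 µM.

0.367 µM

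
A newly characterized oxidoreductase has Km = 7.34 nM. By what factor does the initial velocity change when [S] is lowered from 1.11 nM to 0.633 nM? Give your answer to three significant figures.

0.604

The fractional saturations are [S]/(Km+[S]) = 1.11/8.450 = 0.1314 and 0.633/7.973 = 0.07939.
v₂/v₁ is just their ratio: 0.07939/0.1314 = 0.604.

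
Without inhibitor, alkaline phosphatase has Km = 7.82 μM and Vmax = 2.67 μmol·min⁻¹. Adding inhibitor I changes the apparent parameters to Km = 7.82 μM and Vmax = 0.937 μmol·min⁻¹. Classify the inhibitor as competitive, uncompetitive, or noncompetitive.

Vmax decreases (2.67 → 0.937 μmol·min⁻¹) while Km is unchanged — pure noncompetitive inhibition.

noncompetitive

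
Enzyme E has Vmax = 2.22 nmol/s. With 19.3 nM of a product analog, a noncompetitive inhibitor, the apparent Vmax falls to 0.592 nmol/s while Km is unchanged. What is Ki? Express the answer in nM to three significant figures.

Noncompetitive: Vmax,app = Vmax/α with α = 1 + [I]/Ki.
α = Vmax/Vmax,app = 2.22/0.592 = 3.750.
Ki = [I]/(α − 1) = 19.3/2.750 = 7.02 nM.

7.02 nM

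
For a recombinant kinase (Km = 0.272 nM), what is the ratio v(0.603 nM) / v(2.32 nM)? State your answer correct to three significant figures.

The fractional saturations are [S]/(Km+[S]) = 2.32/2.592 = 0.8951 and 0.603/0.8750 = 0.6891.
v₂/v₁ is just their ratio: 0.6891/0.8951 = 0.770.

0.770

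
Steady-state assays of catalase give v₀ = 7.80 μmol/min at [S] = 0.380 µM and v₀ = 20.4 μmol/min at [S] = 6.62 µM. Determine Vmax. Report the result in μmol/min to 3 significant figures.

In reciprocal form, 1/v = (Km/Vmax)·(1/[S]) + 1/Vmax. The two points give (1/[S], 1/v) = (2.632, 0.1282) and (0.1511, 0.04902).
Slope = (0.1282 − 0.04902)/(2.632 − 0.1511) = 0.03192; intercept = 0.1282 − 0.03192×2.632 = 0.04420.
Vmax = 1/intercept = 22.6 μmol/min; Km = slope × Vmax = 0.03192 × 22.6 = 0.722 µM.

22.6 μmol/min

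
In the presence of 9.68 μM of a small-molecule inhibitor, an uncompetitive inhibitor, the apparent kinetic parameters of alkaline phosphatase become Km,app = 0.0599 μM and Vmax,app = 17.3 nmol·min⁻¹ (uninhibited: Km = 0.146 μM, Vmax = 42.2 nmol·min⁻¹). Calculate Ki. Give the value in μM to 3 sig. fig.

Uncompetitive: Vmax,app = Vmax/α (and Km,app = Km/α) with α = 1 + [I]/Ki.
α = Vmax/Vmax,app = 42.2/17.3 = 2.439.
Since α = 1 + [I]/Ki, [I]/Ki = 2.439 − 1 = 1.439 and Ki = 9.68/1.439 = 6.73 μM.

6.73 μM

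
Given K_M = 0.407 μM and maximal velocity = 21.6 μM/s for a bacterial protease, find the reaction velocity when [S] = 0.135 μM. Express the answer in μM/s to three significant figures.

[S]/(Km+[S]) = 0.135/0.5420 = 0.2491, the fractional saturation.
v = 0.2491 × Vmax = 0.2491 × 21.6 = 5.38 μM/s.

5.38 μM/s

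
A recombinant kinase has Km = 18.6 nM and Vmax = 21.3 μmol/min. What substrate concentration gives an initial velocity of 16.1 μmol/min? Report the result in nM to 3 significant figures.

Rearranging v = Vmax[S]/(Km+[S]) gives [S] = Km·v/(Vmax − v).
[S] = 18.6 × 16.1 / (21.3 − 16.1) = 299.5/5.200 = 57.6 nM.

57.6 nM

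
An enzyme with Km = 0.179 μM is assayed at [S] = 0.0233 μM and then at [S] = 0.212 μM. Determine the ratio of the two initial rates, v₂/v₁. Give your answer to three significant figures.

The fractional saturations are [S]/(Km+[S]) = 0.0233/0.2023 = 0.1152 and 0.212/0.3910 = 0.5422.
v₂/v₁ is just their ratio: 0.5422/0.1152 = 4.71.

4.71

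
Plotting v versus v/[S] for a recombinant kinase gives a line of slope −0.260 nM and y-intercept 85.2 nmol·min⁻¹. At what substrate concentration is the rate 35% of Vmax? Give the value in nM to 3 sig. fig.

0.140 nM

The Eadie–Hofstee slope gives Km = 0.260 nM (slope = −Km).
v/Vmax = [S]/(Km+[S]) = 0.35 ⇒ [S] = Km·0.35/(1−0.35) = 0.260 × 0.5385 = 0.140 nM.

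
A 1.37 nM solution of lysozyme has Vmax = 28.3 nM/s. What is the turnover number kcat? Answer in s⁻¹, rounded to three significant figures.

20.7 s⁻¹

kcat = Vmax/[E]total = 28.3 nM/s / 1.37 nM = 20.7 s⁻¹.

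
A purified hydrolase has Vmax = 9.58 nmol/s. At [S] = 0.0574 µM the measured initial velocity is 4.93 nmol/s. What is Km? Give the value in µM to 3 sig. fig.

0.0541 µM

From v = Vmax[S]/(Km+[S]), Km = [S](Vmax − v)/v.
Km = 0.0574 × (9.58 − 4.93) / 4.93 = 0.2669/4.93 = 0.0541 µM.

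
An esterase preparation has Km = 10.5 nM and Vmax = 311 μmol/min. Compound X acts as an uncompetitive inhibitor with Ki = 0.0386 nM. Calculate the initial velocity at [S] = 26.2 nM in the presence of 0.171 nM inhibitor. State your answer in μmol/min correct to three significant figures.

α = 1 + [I]/Ki = 1 + 0.171/0.0386 = 5.430.
For an uncompetitive inhibitor, both parameters are divided by α, giving Vmax/α and Km/α: Km,app = 1.93 nM, Vmax,app = 57.3 μmol/min.
v = Vmax,app·[S]/(Km,app + [S]) = 57.3 × 26.2/(1.93 + 26.2) = 53.3 μmol/min.

53.3 μmol/min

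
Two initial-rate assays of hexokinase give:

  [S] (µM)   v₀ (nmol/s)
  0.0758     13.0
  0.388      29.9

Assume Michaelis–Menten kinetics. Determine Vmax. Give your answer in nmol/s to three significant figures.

43.7 nmol/s

From v = Vmax[S]/(Km+[S]), each point gives Vmax = v(Km+[S])/[S].
Equating: 13.0(Km+0.0758)/0.0758 = 29.9(Km+0.388)/0.388.
171.5·Km + 13.0 = 77.06·Km + 29.9, so (171.5 − 77.06)·Km = 29.9 − 13.0.
Km = 16.90/94.44 = 0.179 µM; then Vmax = 13.0(0.179+0.0758)/0.0758 = 43.7 nmol/s.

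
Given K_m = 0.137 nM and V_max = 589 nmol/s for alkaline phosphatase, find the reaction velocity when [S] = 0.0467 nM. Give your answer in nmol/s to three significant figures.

v = Vmax·[S]/(Km + [S]) = 589 × 0.0467 / (0.137 + 0.0467)
  = 27.51 / 0.1837 = 150 nmol/s.

150 nmol/s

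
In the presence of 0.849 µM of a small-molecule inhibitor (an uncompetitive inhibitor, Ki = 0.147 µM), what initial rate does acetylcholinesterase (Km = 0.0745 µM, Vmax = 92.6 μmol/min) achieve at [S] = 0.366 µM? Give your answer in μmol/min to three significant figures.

13.3 μmol/min

With α = 1 + [I]/Ki = 1 + 0.849/0.147 = 6.776, the uncompetitive rate law is v = (Vmax/α)·[S] / (Km/α + [S]).
v = (92.6/6.776)×0.366 / (0.0745/6.776 + 0.366) = 5.002/0.3770 = 13.3 μmol/min.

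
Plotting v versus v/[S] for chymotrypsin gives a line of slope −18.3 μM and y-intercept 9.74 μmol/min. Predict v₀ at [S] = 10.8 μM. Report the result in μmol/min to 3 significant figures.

In the Eadie–Hofstee form v = Vmax − Km·(v/[S]), the slope is −Km and the intercept is Vmax, so Km = 18.3 μM and Vmax = 9.74 μmol/min.
v = 9.74 × 10.8/(18.3 + 10.8) = 3.61 μmol/min.

3.61 μmol/min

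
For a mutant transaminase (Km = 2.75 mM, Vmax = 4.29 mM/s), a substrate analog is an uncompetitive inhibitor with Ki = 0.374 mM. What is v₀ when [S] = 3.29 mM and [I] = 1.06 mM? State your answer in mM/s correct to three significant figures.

0.919 mM/s

With α = 1 + [I]/Ki = 1 + 1.06/0.374 = 3.834, the uncompetitive rate law is v = (Vmax/α)·[S] / (Km/α + [S]).
v = (4.29/3.834)×3.29 / (2.75/3.834 + 3.29) = 3.681/4.007 = 0.919 mM/s.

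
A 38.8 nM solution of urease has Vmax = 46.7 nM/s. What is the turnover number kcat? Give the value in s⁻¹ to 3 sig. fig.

1.20 s⁻¹

kcat = Vmax/[E]total = 46.7 nM/s / 38.8 nM = 1.20 s⁻¹.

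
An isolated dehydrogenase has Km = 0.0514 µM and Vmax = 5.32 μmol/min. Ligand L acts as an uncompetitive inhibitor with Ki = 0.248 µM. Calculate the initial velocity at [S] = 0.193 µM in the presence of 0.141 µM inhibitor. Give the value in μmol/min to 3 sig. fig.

With α = 1 + [I]/Ki = 1 + 0.141/0.248 = 1.569, the uncompetitive rate law is v = (Vmax/α)·[S] / (Km/α + [S]).
v = (5.32/1.569)×0.193 / (0.0514/1.569 + 0.193) = 0.6546/0.2258 = 2.90 μmol/min.

2.90 μmol/min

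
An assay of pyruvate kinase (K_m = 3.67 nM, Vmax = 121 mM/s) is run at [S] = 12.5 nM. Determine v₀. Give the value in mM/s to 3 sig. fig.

93.5 mM/s

[S]/(Km+[S]) = 12.5/16.17 = 0.7730, the fractional saturation.
v = 0.7730 × Vmax = 0.7730 × 121 = 93.5 mM/s.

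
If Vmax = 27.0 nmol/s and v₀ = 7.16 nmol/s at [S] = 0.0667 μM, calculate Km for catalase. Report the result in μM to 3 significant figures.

0.185 μM

From v = Vmax[S]/(Km+[S]), Km = [S](Vmax − v)/v.
Km = 0.0667 × (27.0 − 7.16) / 7.16 = 1.323/7.16 = 0.185 μM.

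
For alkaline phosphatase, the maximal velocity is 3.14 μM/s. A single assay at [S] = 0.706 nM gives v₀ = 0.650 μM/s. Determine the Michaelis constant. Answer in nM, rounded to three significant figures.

From v = Vmax[S]/(Km+[S]), Km = [S](Vmax − v)/v.
Km = 0.706 × (3.14 − 0.650) / 0.650 = 1.758/0.650 = 2.70 nM.

2.70 nM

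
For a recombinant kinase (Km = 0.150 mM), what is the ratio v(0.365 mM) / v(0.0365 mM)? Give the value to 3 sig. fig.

Since Vmax cancels, v₂/v₁ = [S]₂(Km+[S]₁) / [S]₁(Km+[S]₂).
= 0.365×(0.150+0.0365) / (0.0365×(0.150+0.365)) = 0.06807/0.01880 = 3.62.

3.62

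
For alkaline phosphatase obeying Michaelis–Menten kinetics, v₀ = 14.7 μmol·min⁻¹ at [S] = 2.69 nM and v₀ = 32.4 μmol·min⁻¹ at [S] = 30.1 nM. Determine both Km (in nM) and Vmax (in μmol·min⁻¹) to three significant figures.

Km = 4.03 nM; Vmax = 36.7 μmol·min⁻¹

In reciprocal form, 1/v = (Km/Vmax)·(1/[S]) + 1/Vmax. The two points give (1/[S], 1/v) = (0.3717, 0.06803) and (0.03322, 0.03086).
Slope = (0.06803 − 0.03086)/(0.3717 − 0.03322) = 0.1098; intercept = 0.06803 − 0.1098×0.3717 = 0.02722.
Vmax = 1/intercept = 36.7 μmol·min⁻¹; Km = slope × Vmax = 0.1098 × 36.7 = 4.03 nM.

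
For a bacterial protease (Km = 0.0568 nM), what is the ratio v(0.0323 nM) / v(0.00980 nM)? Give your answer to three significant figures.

2.46

Since Vmax cancels, v₂/v₁ = [S]₂(Km+[S]₁) / [S]₁(Km+[S]₂).
= 0.0323×(0.0568+0.00980) / (0.00980×(0.0568+0.0323)) = 0.002151/0.0008732 = 2.46.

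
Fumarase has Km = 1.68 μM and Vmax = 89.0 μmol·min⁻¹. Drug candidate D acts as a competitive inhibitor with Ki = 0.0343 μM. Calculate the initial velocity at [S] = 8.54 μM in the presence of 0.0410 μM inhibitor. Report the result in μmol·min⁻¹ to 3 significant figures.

62.2 μmol·min⁻¹

α = 1 + [I]/Ki = 1 + 0.0410/0.0343 = 2.195.
For a competitive inhibitor, Vmax is unchanged and the apparent Km becomes α·Km: Km,app = 3.69 μM, Vmax,app = 89.0 μmol·min⁻¹.
v = Vmax,app·[S]/(Km,app + [S]) = 89.0 × 8.54/(3.69 + 8.54) = 62.2 μmol·min⁻¹.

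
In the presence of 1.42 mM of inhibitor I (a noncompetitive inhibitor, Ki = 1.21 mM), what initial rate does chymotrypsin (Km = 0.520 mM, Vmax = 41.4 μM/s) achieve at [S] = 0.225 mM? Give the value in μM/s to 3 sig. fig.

With α = 1 + [I]/Ki = 1 + 1.42/1.21 = 2.174, the noncompetitive rate law is v = (Vmax/α)·[S] / (Km + [S]).
v = (41.4/2.174)×0.225 / (0.520 + 0.225) = 4.286/0.7450 = 5.75 μM/s.

5.75 μM/s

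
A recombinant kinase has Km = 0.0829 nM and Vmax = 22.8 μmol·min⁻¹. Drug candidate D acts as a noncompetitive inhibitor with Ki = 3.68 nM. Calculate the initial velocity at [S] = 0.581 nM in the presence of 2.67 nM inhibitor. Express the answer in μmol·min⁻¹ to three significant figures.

11.6 μmol·min⁻¹

α = 1 + [I]/Ki = 1 + 2.67/3.68 = 1.726.
For a noncompetitive inhibitor, Vmax is reduced to Vmax/α while Km is unchanged: Km,app = 0.0829 nM, Vmax,app = 13.2 μmol·min⁻¹.
v = Vmax,app·[S]/(Km,app + [S]) = 13.2 × 0.581/(0.0829 + 0.581) = 11.6 μmol·min⁻¹.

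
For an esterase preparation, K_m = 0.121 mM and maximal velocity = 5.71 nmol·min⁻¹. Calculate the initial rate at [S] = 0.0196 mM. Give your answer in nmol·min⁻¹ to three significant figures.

[S]/(Km+[S]) = 0.0196/0.1406 = 0.1394, the fractional saturation.
v = 0.1394 × Vmax = 0.1394 × 5.71 = 0.796 nmol·min⁻¹.

0.796 nmol·min⁻¹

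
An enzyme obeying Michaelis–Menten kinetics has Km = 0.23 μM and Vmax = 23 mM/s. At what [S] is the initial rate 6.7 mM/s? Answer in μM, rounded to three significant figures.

0.0945 μM

The required fractional saturation is v/Vmax = 6.7/23 = 0.2913.
Then [S]/(Km+[S]) = 0.2913 ⇒ [S] = 0.23 × 0.2913/(1 − 0.2913) = 0.0945 μM.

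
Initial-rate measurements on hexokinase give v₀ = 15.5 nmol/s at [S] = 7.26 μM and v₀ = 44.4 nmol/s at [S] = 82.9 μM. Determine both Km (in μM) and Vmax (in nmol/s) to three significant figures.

Km = 18.1 μM; Vmax = 54.1 nmol/s

From v = Vmax[S]/(Km+[S]), each point gives Vmax = v(Km+[S])/[S].
Equating: 15.5(Km+7.26)/7.26 = 44.4(Km+82.9)/82.9.
2.135·Km + 15.5 = 0.5356·Km + 44.4, so (2.135 − 0.5356)·Km = 44.4 − 15.5.
Km = 28.90/1.599 = 18.1 μM; then Vmax = 15.5(18.1+7.26)/7.26 = 54.1 nmol/s.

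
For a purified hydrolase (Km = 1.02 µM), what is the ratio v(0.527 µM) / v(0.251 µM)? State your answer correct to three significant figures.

1.73

The fractional saturations are [S]/(Km+[S]) = 0.251/1.271 = 0.1975 and 0.527/1.547 = 0.3407.
v₂/v₁ is just their ratio: 0.3407/0.1975 = 1.73.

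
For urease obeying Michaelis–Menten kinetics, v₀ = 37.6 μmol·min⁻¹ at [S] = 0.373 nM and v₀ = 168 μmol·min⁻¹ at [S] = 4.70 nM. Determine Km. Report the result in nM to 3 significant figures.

From v = Vmax[S]/(Km+[S]), each point gives Vmax = v(Km+[S])/[S].
Equating: 37.6(Km+0.373)/0.373 = 168(Km+4.70)/4.70.
100.8·Km + 37.6 = 35.74·Km + 168, so (100.8 − 35.74)·Km = 168 − 37.6.
Km = 130.4/65.06 = 2.00 nM; then Vmax = 37.6(2.00+0.373)/0.373 = 240 μmol·min⁻¹.

2.00 nM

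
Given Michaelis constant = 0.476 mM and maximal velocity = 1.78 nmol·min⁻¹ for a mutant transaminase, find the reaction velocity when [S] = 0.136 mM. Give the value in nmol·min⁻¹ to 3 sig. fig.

0.396 nmol·min⁻¹

[S]/(Km+[S]) = 0.136/0.6120 = 0.2222, the fractional saturation.
v = 0.2222 × Vmax = 0.2222 × 1.78 = 0.396 nmol·min⁻¹.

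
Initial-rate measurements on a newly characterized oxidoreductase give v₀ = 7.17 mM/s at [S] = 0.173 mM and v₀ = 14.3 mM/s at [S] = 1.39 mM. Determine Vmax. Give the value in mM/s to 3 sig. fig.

16.7 mM/s

From v = Vmax[S]/(Km+[S]), each point gives Vmax = v(Km+[S])/[S].
Equating: 7.17(Km+0.173)/0.173 = 14.3(Km+1.39)/1.39.
41.45·Km + 7.17 = 10.29·Km + 14.3, so (41.45 − 10.29)·Km = 14.3 − 7.17.
Km = 7.130/31.16 = 0.229 mM; then Vmax = 7.17(0.229+0.173)/0.173 = 16.7 mM/s.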